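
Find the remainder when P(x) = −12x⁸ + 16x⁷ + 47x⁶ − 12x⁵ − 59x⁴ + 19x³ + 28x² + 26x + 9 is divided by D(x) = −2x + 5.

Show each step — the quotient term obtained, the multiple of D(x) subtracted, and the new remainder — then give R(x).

Step 1: lead(−12x⁸ + 16x⁷ + 47x⁶ − 12x⁵ − 59x⁴ + 19x³ + 28x² + 26x + 9) ÷ lead(D) = −12x⁸ ÷ −2x = 6x⁷. Subtract (6x⁷)·D = −12x⁸ + 30x⁷. Remainder: −14x⁷ + 47x⁶ − 12x⁵ − 59x⁴ + 19x³ + 28x² + 26x + 9.
Step 2: lead(−14x⁷ + 47x⁶ − 12x⁵ − 59x⁴ + 19x³ + 28x² + 26x + 9) ÷ lead(D) = −14x⁷ ÷ −2x = 7x⁶. Subtract (7x⁶)·D = −14x⁷ + 35x⁶. Remainder: 12x⁶ − 12x⁵ − 59x⁴ + 19x³ + 28x² + 26x + 9.
Step 3: lead(12x⁶ − 12x⁵ − 59x⁴ + 19x³ + 28x² + 26x + 9) ÷ lead(D) = 12x⁶ ÷ −2x = −6x⁵. Subtract (−6x⁵)·D = 12x⁶ − 30x⁵. Remainder: 18x⁵ − 59x⁴ + 19x³ + 28x² + 26x + 9.
Step 4: lead(18x⁵ − 59x⁴ + 19x³ + 28x² + 26x + 9) ÷ lead(D) = 18x⁵ ÷ −2x = −9x⁴. Subtract (−9x⁴)·D = 18x⁵ − 45x⁴. Remainder: −14x⁴ + 19x³ + 28x² + 26x + 9.
Step 5: lead(−14x⁴ + 19x³ + 28x² + 26x + 9) ÷ lead(D) = −14x⁴ ÷ −2x = 7x³. Subtract (7x³)·D = −14x⁴ + 35x³. Remainder: −16x³ + 28x² + 26x + 9.
Step 6: lead(−16x³ + 28x² + 26x + 9) ÷ lead(D) = −16x³ ÷ −2x = 8x². Subtract (8x²)·D = −16x³ + 40x². Remainder: −12x² + 26x + 9.
Step 7: lead(−12x² + 26x + 9) ÷ lead(D) = −12x² ÷ −2x = 6x. Subtract (6x)·D = −12x² + 30x. Remainder: −4x + 9.
Step 8: lead(−4x + 9) ÷ lead(D) = −4x ÷ −2x = 2. Subtract (2)·D = −4x + 10. Remainder: −1.

R(x) = −1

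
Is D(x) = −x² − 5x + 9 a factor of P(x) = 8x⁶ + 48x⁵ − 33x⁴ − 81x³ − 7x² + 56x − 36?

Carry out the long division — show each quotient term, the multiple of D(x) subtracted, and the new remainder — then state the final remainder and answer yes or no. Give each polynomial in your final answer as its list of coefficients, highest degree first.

R = [0], so D(x) is a factor of P(x). yes

Step 1: lead(8x⁶ + 48x⁵ − 33x⁴ − 81x³ − 7x² + 56x − 36) ÷ lead(D) = 8x⁶ ÷ −x² = −8x⁴. Subtract (−8x⁴)·D = 8x⁶ + 40x⁵ − 72x⁴. Remainder: 8x⁵ + 39x⁴ − 81x³ − 7x² + 56x − 36.
Step 2: lead(8x⁵ + 39x⁴ − 81x³ − 7x² + 56x − 36) ÷ lead(D) = 8x⁵ ÷ −x² = −8x³. Subtract (−8x³)·D = 8x⁵ + 40x⁴ − 72x³. Remainder: −x⁴ − 9x³ − 7x² + 56x − 36.
Step 3: lead(−x⁴ − 9x³ − 7x² + 56x − 36) ÷ lead(D) = −x⁴ ÷ −x² = x². Subtract (x²)·D = −x⁴ − 5x³ + 9x². Remainder: −4x³ − 16x² + 56x − 36.
Step 4: lead(−4x³ − 16x² + 56x − 36) ÷ lead(D) = −4x³ ÷ −x² = 4x. Subtract (4x)·D = −4x³ − 20x² + 36x. Remainder: 4x² + 20x − 36.
Step 5: lead(4x² + 20x − 36) ÷ lead(D) = 4x² ÷ −x² = −4. Subtract (−4)·D = 4x² + 20x − 36. Remainder: 0.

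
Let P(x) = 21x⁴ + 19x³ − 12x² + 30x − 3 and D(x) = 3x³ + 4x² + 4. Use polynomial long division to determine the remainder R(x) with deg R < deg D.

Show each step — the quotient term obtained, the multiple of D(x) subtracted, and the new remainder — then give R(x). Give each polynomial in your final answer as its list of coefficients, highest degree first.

Step 1: lead(21x⁴ + 19x³ − 12x² + 30x − 3) ÷ lead(D) = 21x⁴ ÷ 3x³ = 7x. Subtract (7x)·D = 21x⁴ + 28x³ + 28x. Remainder: −9x³ − 12x² + 2x − 3.
Step 2: lead(−9x³ − 12x² + 2x − 3) ÷ lead(D) = −9x³ ÷ 3x³ = −3. Subtract (−3)·D = −9x³ − 12x² − 12. Remainder: 2x + 9.

R = [2, 9]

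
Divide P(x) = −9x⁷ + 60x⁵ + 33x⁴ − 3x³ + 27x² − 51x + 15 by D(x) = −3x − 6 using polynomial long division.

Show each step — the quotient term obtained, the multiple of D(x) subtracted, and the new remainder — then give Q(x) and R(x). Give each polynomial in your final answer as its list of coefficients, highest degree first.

Q = [3, -6, -8, 5, -9, 9, -1]; R = [9]

Step 1: lead(−9x⁷ + 60x⁵ + 33x⁴ − 3x³ + 27x² − 51x + 15) ÷ lead(D) = −9x⁷ ÷ −3x = 3x⁶. Subtract (3x⁶)·D = −9x⁷ − 18x⁶. Remainder: 18x⁶ + 60x⁵ + 33x⁴ − 3x³ + 27x² − 51x + 15.
Step 2: lead(18x⁶ + 60x⁵ + 33x⁴ − 3x³ + 27x² − 51x + 15) ÷ lead(D) = 18x⁶ ÷ −3x = −6x⁵. Subtract (−6x⁵)·D = 18x⁶ + 36x⁵. Remainder: 24x⁵ + 33x⁴ − 3x³ + 27x² − 51x + 15.
Step 3: lead(24x⁵ + 33x⁴ − 3x³ + 27x² − 51x + 15) ÷ lead(D) = 24x⁵ ÷ −3x = −8x⁴. Subtract (−8x⁴)·D = 24x⁵ + 48x⁴. Remainder: −15x⁴ − 3x³ + 27x² − 51x + 15.
Step 4: lead(−15x⁴ − 3x³ + 27x² − 51x + 15) ÷ lead(D) = −15x⁴ ÷ −3x = 5x³. Subtract (5x³)·D = −15x⁴ − 30x³. Remainder: 27x³ + 27x² − 51x + 15.
Step 5: lead(27x³ + 27x² − 51x + 15) ÷ lead(D) = 27x³ ÷ −3x = −9x². Subtract (−9x²)·D = 27x³ + 54x². Remainder: −27x² − 51x + 15.
Step 6: lead(−27x² − 51x + 15) ÷ lead(D) = −27x² ÷ −3x = 9x. Subtract (9x)·D = −27x² − 54x. Remainder: 3x + 15.
Step 7: lead(3x + 15) ÷ lead(D) = 3x ÷ −3x = −1. Subtract (−1)·D = 3x + 6. Remainder: 9.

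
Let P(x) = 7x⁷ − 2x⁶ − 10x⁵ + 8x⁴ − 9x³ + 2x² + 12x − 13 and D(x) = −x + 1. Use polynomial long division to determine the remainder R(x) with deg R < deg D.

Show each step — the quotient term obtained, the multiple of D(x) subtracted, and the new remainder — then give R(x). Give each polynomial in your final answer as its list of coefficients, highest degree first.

Step 1: lead(7x⁷ − 2x⁶ − 10x⁵ + 8x⁴ − 9x³ + 2x² + 12x − 13) ÷ lead(D) = 7x⁷ ÷ −x = −7x⁶. Subtract (−7x⁶)·D = 7x⁷ − 7x⁶. Remainder: 5x⁶ − 10x⁵ + 8x⁴ − 9x³ + 2x² + 12x − 13.
Step 2: lead(5x⁶ − 10x⁵ + 8x⁴ − 9x³ + 2x² + 12x − 13) ÷ lead(D) = 5x⁶ ÷ −x = −5x⁵. Subtract (−5x⁵)·D = 5x⁶ − 5x⁵. Remainder: −5x⁵ + 8x⁴ − 9x³ + 2x² + 12x − 13.
Step 3: lead(−5x⁵ + 8x⁴ − 9x³ + 2x² + 12x − 13) ÷ lead(D) = −5x⁵ ÷ −x = 5x⁴. Subtract (5x⁴)·D = −5x⁵ + 5x⁴. Remainder: 3x⁴ − 9x³ + 2x² + 12x − 13.
Step 4: lead(3x⁴ − 9x³ + 2x² + 12x − 13) ÷ lead(D) = 3x⁴ ÷ −x = −3x³. Subtract (−3x³)·D = 3x⁴ − 3x³. Remainder: −6x³ + 2x² + 12x − 13.
Step 5: lead(−6x³ + 2x² + 12x − 13) ÷ lead(D) = −6x³ ÷ −x = 6x². Subtract (6x²)·D = −6x³ + 6x². Remainder: −4x² + 12x − 13.
Step 6: lead(−4x² + 12x − 13) ÷ lead(D) = −4x² ÷ −x = 4x. Subtract (4x)·D = −4x² + 4x. Remainder: 8x − 13.
Step 7: lead(8x − 13) ÷ lead(D) = 8x ÷ −x = −8. Subtract (−8)·D = 8x − 8. Remainder: −5.

R = [-5]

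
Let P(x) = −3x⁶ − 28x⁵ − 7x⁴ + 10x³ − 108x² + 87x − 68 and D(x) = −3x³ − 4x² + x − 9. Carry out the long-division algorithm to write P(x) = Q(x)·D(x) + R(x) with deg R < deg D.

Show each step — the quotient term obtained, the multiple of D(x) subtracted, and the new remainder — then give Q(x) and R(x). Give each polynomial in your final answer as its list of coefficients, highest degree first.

Step 1: lead(−3x⁶ − 28x⁵ − 7x⁴ + 10x³ − 108x² + 87x − 68) ÷ lead(D) = −3x⁶ ÷ −3x³ = x³. Subtract (x³)·D = −3x⁶ − 4x⁵ + x⁴ − 9x³. Remainder: −24x⁵ − 8x⁴ + 19x³ − 108x² + 87x − 68.
Step 2: lead(−24x⁵ − 8x⁴ + 19x³ − 108x² + 87x − 68) ÷ lead(D) = −24x⁵ ÷ −3x³ = 8x². Subtract (8x²)·D = −24x⁵ − 32x⁴ + 8x³ − 72x². Remainder: 24x⁴ + 11x³ − 36x² + 87x − 68.
Step 3: lead(24x⁴ + 11x³ − 36x² + 87x − 68) ÷ lead(D) = 24x⁴ ÷ −3x³ = −8x. Subtract (−8x)·D = 24x⁴ + 32x³ − 8x² + 72x. Remainder: −21x³ − 28x² + 15x − 68.
Step 4: lead(−21x³ − 28x² + 15x − 68) ÷ lead(D) = −21x³ ÷ −3x³ = 7. Subtract (7)·D = −21x³ − 28x² + 7x − 63. Remainder: 8x − 5.

Q = [1, 8, -8, 7]; R = [8, -5]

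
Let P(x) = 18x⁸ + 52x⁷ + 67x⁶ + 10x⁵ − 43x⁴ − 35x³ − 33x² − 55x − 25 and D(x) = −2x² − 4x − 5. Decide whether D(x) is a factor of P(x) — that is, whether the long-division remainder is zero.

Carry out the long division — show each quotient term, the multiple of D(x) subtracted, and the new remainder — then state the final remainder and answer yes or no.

R(x) = 0, so D(x) is a factor of P(x). yes

Step 1: lead(18x⁸ + 52x⁷ + 67x⁶ + 10x⁵ − 43x⁴ − 35x³ − 33x² − 55x − 25) ÷ lead(D) = 18x⁸ ÷ −2x² = −9x⁶. Subtract (−9x⁶)·D = 18x⁸ + 36x⁷ + 45x⁶. Remainder: 16x⁷ + 22x⁶ + 10x⁵ − 43x⁴ − 35x³ − 33x² − 55x − 25.
Step 2: lead(16x⁷ + 22x⁶ + 10x⁵ − 43x⁴ − 35x³ − 33x² − 55x − 25) ÷ lead(D) = 16x⁷ ÷ −2x² = −8x⁵. Subtract (−8x⁵)·D = 16x⁷ + 32x⁶ + 40x⁵. Remainder: −10x⁶ − 30x⁵ − 43x⁴ − 35x³ − 33x² − 55x − 25.
Step 3: lead(−10x⁶ − 30x⁵ − 43x⁴ − 35x³ − 33x² − 55x − 25) ÷ lead(D) = −10x⁶ ÷ −2x² = 5x⁴. Subtract (5x⁴)·D = −10x⁶ − 20x⁵ − 25x⁴. Remainder: −10x⁵ − 18x⁴ − 35x³ − 33x² − 55x − 25.
Step 4: lead(−10x⁵ − 18x⁴ − 35x³ − 33x² − 55x − 25) ÷ lead(D) = −10x⁵ ÷ −2x² = 5x³. Subtract (5x³)·D = −10x⁵ − 20x⁴ − 25x³. Remainder: 2x⁴ − 10x³ − 33x² − 55x − 25.
Step 5: lead(2x⁴ − 10x³ − 33x² − 55x − 25) ÷ lead(D) = 2x⁴ ÷ −2x² = −x². Subtract (−x²)·D = 2x⁴ + 4x³ + 5x². Remainder: −14x³ − 38x² − 55x − 25.
Step 6: lead(−14x³ − 38x² − 55x − 25) ÷ lead(D) = −14x³ ÷ −2x² = 7x. Subtract (7x)·D = −14x³ − 28x² − 35x. Remainder: −10x² − 20x − 25.
Step 7: lead(−10x² − 20x − 25) ÷ lead(D) = −10x² ÷ −2x² = 5. Subtract (5)·D = −10x² − 20x − 25. Remainder: 0.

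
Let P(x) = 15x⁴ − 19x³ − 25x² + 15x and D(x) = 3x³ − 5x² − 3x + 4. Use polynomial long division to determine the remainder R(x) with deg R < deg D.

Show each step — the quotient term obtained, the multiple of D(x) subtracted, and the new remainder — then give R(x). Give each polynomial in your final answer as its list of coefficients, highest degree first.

R = [1, -8]

Step 1: lead(15x⁴ − 19x³ − 25x² + 15x) ÷ lead(D) = 15x⁴ ÷ 3x³ = 5x. Subtract (5x)·D = 15x⁴ − 25x³ − 15x² + 20x. Remainder: 6x³ − 10x² − 5x.
Step 2: lead(6x³ − 10x² − 5x) ÷ lead(D) = 6x³ ÷ 3x³ = 2. Subtract (2)·D = 6x³ − 10x² − 6x + 8. Remainder: x − 8.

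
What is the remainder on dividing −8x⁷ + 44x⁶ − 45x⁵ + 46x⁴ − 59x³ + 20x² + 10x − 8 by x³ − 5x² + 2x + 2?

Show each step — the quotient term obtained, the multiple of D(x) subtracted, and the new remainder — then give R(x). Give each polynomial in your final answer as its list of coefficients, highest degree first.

R = [0]

Step 1: lead(−8x⁷ + 44x⁶ − 45x⁵ + 46x⁴ − 59x³ + 20x² + 10x − 8) ÷ lead(D) = −8x⁷ ÷ x³ = −8x⁴. Subtract (−8x⁴)·D = −8x⁷ + 40x⁶ − 16x⁵ − 16x⁴. Remainder: 4x⁶ − 29x⁵ + 62x⁴ − 59x³ + 20x² + 10x − 8.
Step 2: lead(4x⁶ − 29x⁵ + 62x⁴ − 59x³ + 20x² + 10x − 8) ÷ lead(D) = 4x⁶ ÷ x³ = 4x³. Subtract (4x³)·D = 4x⁶ − 20x⁵ + 8x⁴ + 8x³. Remainder: −9x⁵ + 54x⁴ − 67x³ + 20x² + 10x − 8.
Step 3: lead(−9x⁵ + 54x⁴ − 67x³ + 20x² + 10x − 8) ÷ lead(D) = −9x⁵ ÷ x³ = −9x². Subtract (−9x²)·D = −9x⁵ + 45x⁴ − 18x³ − 18x². Remainder: 9x⁴ − 49x³ + 38x² + 10x − 8.
Step 4: lead(9x⁴ − 49x³ + 38x² + 10x − 8) ÷ lead(D) = 9x⁴ ÷ x³ = 9x. Subtract (9x)·D = 9x⁴ − 45x³ + 18x² + 18x. Remainder: −4x³ + 20x² − 8x − 8.
Step 5: lead(−4x³ + 20x² − 8x − 8) ÷ lead(D) = −4x³ ÷ x³ = −4. Subtract (−4)·D = −4x³ + 20x² − 8x − 8. Remainder: 0.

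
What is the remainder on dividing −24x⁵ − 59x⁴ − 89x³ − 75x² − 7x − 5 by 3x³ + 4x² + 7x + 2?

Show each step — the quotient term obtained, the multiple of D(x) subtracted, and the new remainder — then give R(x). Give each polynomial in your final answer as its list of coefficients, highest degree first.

Step 1: lead(−24x⁵ − 59x⁴ − 89x³ − 75x² − 7x − 5) ÷ lead(D) = −24x⁵ ÷ 3x³ = −8x². Subtract (−8x²)·D = −24x⁵ − 32x⁴ − 56x³ − 16x². Remainder: −27x⁴ − 33x³ − 59x² − 7x − 5.
Step 2: lead(−27x⁴ − 33x³ − 59x² − 7x − 5) ÷ lead(D) = −27x⁴ ÷ 3x³ = −9x. Subtract (−9x)·D = −27x⁴ − 36x³ − 63x² − 18x. Remainder: 3x³ + 4x² + 11x − 5.
Step 3: lead(3x³ + 4x² + 11x − 5) ÷ lead(D) = 3x³ ÷ 3x³ = 1. Subtract (1)·D = 3x³ + 4x² + 7x + 2. Remainder: 4x − 7.

R = [4, -7]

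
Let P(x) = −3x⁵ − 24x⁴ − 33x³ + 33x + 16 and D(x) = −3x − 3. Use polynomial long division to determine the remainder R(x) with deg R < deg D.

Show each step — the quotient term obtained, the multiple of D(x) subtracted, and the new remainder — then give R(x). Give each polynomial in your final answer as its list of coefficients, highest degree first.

R = [-5]

Step 1: lead(−3x⁵ − 24x⁴ − 33x³ + 33x + 16) ÷ lead(D) = −3x⁵ ÷ −3x = x⁴. Subtract (x⁴)·D = −3x⁵ − 3x⁴. Remainder: −21x⁴ − 33x³ + 33x + 16.
Step 2: lead(−21x⁴ − 33x³ + 33x + 16) ÷ lead(D) = −21x⁴ ÷ −3x = 7x³. Subtract (7x³)·D = −21x⁴ − 21x³. Remainder: −12x³ + 33x + 16.
Step 3: lead(−12x³ + 33x + 16) ÷ lead(D) = −12x³ ÷ −3x = 4x². Subtract (4x²)·D = −12x³ − 12x². Remainder: 12x² + 33x + 16.
Step 4: lead(12x² + 33x + 16) ÷ lead(D) = 12x² ÷ −3x = −4x. Subtract (−4x)·D = 12x² + 12x. Remainder: 21x + 16.
Step 5: lead(21x + 16) ÷ lead(D) = 21x ÷ −3x = −7. Subtract (−7)·D = 21x + 21. Remainder: −5.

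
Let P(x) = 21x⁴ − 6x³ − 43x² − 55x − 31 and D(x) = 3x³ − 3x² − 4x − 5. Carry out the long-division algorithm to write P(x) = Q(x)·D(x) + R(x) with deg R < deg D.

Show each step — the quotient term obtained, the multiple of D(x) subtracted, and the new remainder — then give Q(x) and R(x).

Q(x) = 7x + 5; R(x) = −6

Step 1: lead(21x⁴ − 6x³ − 43x² − 55x − 31) ÷ lead(D) = 21x⁴ ÷ 3x³ = 7x. Subtract (7x)·D = 21x⁴ − 21x³ − 28x² − 35x. Remainder: 15x³ − 15x² − 20x − 31.
Step 2: lead(15x³ − 15x² − 20x − 31) ÷ lead(D) = 15x³ ÷ 3x³ = 5. Subtract (5)·D = 15x³ − 15x² − 20x − 25. Remainder: −6.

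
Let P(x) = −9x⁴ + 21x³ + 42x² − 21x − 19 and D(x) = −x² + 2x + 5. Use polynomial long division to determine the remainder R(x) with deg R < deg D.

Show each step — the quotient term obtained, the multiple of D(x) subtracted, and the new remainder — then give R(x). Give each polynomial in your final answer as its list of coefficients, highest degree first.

R = [-4]

Step 1: lead(−9x⁴ + 21x³ + 42x² − 21x − 19) ÷ lead(D) = −9x⁴ ÷ −x² = 9x². Subtract (9x²)·D = −9x⁴ + 18x³ + 45x². Remainder: 3x³ − 3x² − 21x − 19.
Step 2: lead(3x³ − 3x² − 21x − 19) ÷ lead(D) = 3x³ ÷ −x² = −3x. Subtract (−3x)·D = 3x³ − 6x² − 15x. Remainder: 3x² − 6x − 19.
Step 3: lead(3x² − 6x − 19) ÷ lead(D) = 3x² ÷ −x² = −3. Subtract (−3)·D = 3x² − 6x − 15. Remainder: −4.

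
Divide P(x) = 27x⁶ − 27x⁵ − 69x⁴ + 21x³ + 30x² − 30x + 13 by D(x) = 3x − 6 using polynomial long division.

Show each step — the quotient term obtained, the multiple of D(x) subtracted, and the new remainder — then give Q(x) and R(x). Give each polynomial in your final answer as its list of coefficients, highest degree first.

Step 1: lead(27x⁶ − 27x⁵ − 69x⁴ + 21x³ + 30x² − 30x + 13) ÷ lead(D) = 27x⁶ ÷ 3x = 9x⁵. Subtract (9x⁵)·D = 27x⁶ − 54x⁵. Remainder: 27x⁵ − 69x⁴ + 21x³ + 30x² − 30x + 13.
Step 2: lead(27x⁵ − 69x⁴ + 21x³ + 30x² − 30x + 13) ÷ lead(D) = 27x⁵ ÷ 3x = 9x⁴. Subtract (9x⁴)·D = 27x⁵ − 54x⁴. Remainder: −15x⁴ + 21x³ + 30x² − 30x + 13.
Step 3: lead(−15x⁴ + 21x³ + 30x² − 30x + 13) ÷ lead(D) = −15x⁴ ÷ 3x = −5x³. Subtract (−5x³)·D = −15x⁴ + 30x³. Remainder: −9x³ + 30x² − 30x + 13.
Step 4: lead(−9x³ + 30x² − 30x + 13) ÷ lead(D) = −9x³ ÷ 3x = −3x². Subtract (−3x²)·D = −9x³ + 18x². Remainder: 12x² − 30x + 13.
Step 5: lead(12x² − 30x + 13) ÷ lead(D) = 12x² ÷ 3x = 4x. Subtract (4x)·D = 12x² − 24x. Remainder: −6x + 13.
Step 6: lead(−6x + 13) ÷ lead(D) = −6x ÷ 3x = −2. Subtract (−2)·D = −6x + 12. Remainder: 1.

Q = [9, 9, -5, -3, 4, -2]; R = [1]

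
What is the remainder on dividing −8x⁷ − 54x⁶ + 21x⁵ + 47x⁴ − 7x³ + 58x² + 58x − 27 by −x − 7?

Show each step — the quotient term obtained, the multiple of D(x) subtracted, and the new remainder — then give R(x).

R(x) = 8

Step 1: lead(−8x⁷ − 54x⁶ + 21x⁵ + 47x⁴ − 7x³ + 58x² + 58x − 27) ÷ lead(D) = −8x⁷ ÷ −x = 8x⁶. Subtract (8x⁶)·D = −8x⁷ − 56x⁶. Remainder: 2x⁶ + 21x⁵ + 47x⁴ − 7x³ + 58x² + 58x − 27.
Step 2: lead(2x⁶ + 21x⁵ + 47x⁴ − 7x³ + 58x² + 58x − 27) ÷ lead(D) = 2x⁶ ÷ −x = −2x⁵. Subtract (−2x⁵)·D = 2x⁶ + 14x⁵. Remainder: 7x⁵ + 47x⁴ − 7x³ + 58x² + 58x − 27.
Step 3: lead(7x⁵ + 47x⁴ − 7x³ + 58x² + 58x − 27) ÷ lead(D) = 7x⁵ ÷ −x = −7x⁴. Subtract (−7x⁴)·D = 7x⁵ + 49x⁴. Remainder: −2x⁴ − 7x³ + 58x² + 58x − 27.
Step 4: lead(−2x⁴ − 7x³ + 58x² + 58x − 27) ÷ lead(D) = −2x⁴ ÷ −x = 2x³. Subtract (2x³)·D = −2x⁴ − 14x³. Remainder: 7x³ + 58x² + 58x − 27.
Step 5: lead(7x³ + 58x² + 58x − 27) ÷ lead(D) = 7x³ ÷ −x = −7x². Subtract (−7x²)·D = 7x³ + 49x². Remainder: 9x² + 58x − 27.
Step 6: lead(9x² + 58x − 27) ÷ lead(D) = 9x² ÷ −x = −9x. Subtract (−9x)·D = 9x² + 63x. Remainder: −5x − 27.
Step 7: lead(−5x − 27) ÷ lead(D) = −5x ÷ −x = 5. Subtract (5)·D = −5x − 35. Remainder: 8.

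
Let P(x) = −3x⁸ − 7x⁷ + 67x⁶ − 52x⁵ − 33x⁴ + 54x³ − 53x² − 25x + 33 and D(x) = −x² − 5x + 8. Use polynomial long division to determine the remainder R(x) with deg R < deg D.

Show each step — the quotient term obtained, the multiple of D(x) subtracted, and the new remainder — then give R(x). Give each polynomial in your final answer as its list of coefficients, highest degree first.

R = [-7]

Step 1: lead(−3x⁸ − 7x⁷ + 67x⁶ − 52x⁵ − 33x⁴ + 54x³ − 53x² − 25x + 33) ÷ lead(D) = −3x⁸ ÷ −x² = 3x⁶. Subtract (3x⁶)·D = −3x⁸ − 15x⁷ + 24x⁶. Remainder: 8x⁷ + 43x⁶ − 52x⁵ − 33x⁴ + 54x³ − 53x² − 25x + 33.
Step 2: lead(8x⁷ + 43x⁶ − 52x⁵ − 33x⁴ + 54x³ − 53x² − 25x + 33) ÷ lead(D) = 8x⁷ ÷ −x² = −8x⁵. Subtract (−8x⁵)·D = 8x⁷ + 40x⁶ − 64x⁵. Remainder: 3x⁶ + 12x⁵ − 33x⁴ + 54x³ − 53x² − 25x + 33.
Step 3: lead(3x⁶ + 12x⁵ − 33x⁴ + 54x³ − 53x² − 25x + 33) ÷ lead(D) = 3x⁶ ÷ −x² = −3x⁴. Subtract (−3x⁴)·D = 3x⁶ + 15x⁵ − 24x⁴. Remainder: −3x⁵ − 9x⁴ + 54x³ − 53x² − 25x + 33.
Step 4: lead(−3x⁵ − 9x⁴ + 54x³ − 53x² − 25x + 33) ÷ lead(D) = −3x⁵ ÷ −x² = 3x³. Subtract (3x³)·D = −3x⁵ − 15x⁴ + 24x³. Remainder: 6x⁴ + 30x³ − 53x² − 25x + 33.
Step 5: lead(6x⁴ + 30x³ − 53x² − 25x + 33) ÷ lead(D) = 6x⁴ ÷ −x² = −6x². Subtract (−6x²)·D = 6x⁴ + 30x³ − 48x². Remainder: −5x² − 25x + 33.
Step 6: lead(−5x² − 25x + 33) ÷ lead(D) = −5x² ÷ −x² = 5. Subtract (5)·D = −5x² − 25x + 40. Remainder: −7.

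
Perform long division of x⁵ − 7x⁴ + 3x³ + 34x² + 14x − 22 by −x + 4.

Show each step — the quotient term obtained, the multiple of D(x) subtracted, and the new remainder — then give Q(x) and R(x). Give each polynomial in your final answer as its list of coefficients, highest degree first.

Q = [-1, 3, 9, 2, -6]; R = [2]

Step 1: lead(x⁵ − 7x⁴ + 3x³ + 34x² + 14x − 22) ÷ lead(D) = x⁵ ÷ −x = −x⁴. Subtract (−x⁴)·D = x⁵ − 4x⁴. Remainder: −3x⁴ + 3x³ + 34x² + 14x − 22.
Step 2: lead(−3x⁴ + 3x³ + 34x² + 14x − 22) ÷ lead(D) = −3x⁴ ÷ −x = 3x³. Subtract (3x³)·D = −3x⁴ + 12x³. Remainder: −9x³ + 34x² + 14x − 22.
Step 3: lead(−9x³ + 34x² + 14x − 22) ÷ lead(D) = −9x³ ÷ −x = 9x². Subtract (9x²)·D = −9x³ + 36x². Remainder: −2x² + 14x − 22.
Step 4: lead(−2x² + 14x − 22) ÷ lead(D) = −2x² ÷ −x = 2x. Subtract (2x)·D = −2x² + 8x. Remainder: 6x − 22.
Step 5: lead(6x − 22) ÷ lead(D) = 6x ÷ −x = −6. Subtract (−6)·D = 6x − 24. Remainder: 2.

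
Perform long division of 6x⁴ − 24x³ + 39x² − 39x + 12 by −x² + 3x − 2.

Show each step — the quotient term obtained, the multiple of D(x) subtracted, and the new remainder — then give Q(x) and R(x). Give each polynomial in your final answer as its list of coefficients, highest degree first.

Step 1: lead(6x⁴ − 24x³ + 39x² − 39x + 12) ÷ lead(D) = 6x⁴ ÷ −x² = −6x². Subtract (−6x²)·D = 6x⁴ − 18x³ + 12x². Remainder: −6x³ + 27x² − 39x + 12.
Step 2: lead(−6x³ + 27x² − 39x + 12) ÷ lead(D) = −6x³ ÷ −x² = 6x. Subtract (6x)·D = −6x³ + 18x² − 12x. Remainder: 9x² − 27x + 12.
Step 3: lead(9x² − 27x + 12) ÷ lead(D) = 9x² ÷ −x² = −9. Subtract (−9)·D = 9x² − 27x + 18. Remainder: −6.

Q = [-6, 6, -9]; R = [-6]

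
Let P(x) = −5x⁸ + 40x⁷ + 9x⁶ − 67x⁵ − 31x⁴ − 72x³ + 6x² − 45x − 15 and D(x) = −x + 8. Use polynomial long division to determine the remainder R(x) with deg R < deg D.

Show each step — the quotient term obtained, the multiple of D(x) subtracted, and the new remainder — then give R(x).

Step 1: lead(−5x⁸ + 40x⁷ + 9x⁶ − 67x⁵ − 31x⁴ − 72x³ + 6x² − 45x − 15) ÷ lead(D) = −5x⁸ ÷ −x = 5x⁷. Subtract (5x⁷)·D = −5x⁸ + 40x⁷. Remainder: 9x⁶ − 67x⁵ − 31x⁴ − 72x³ + 6x² − 45x − 15.
Step 2: lead(9x⁶ − 67x⁵ − 31x⁴ − 72x³ + 6x² − 45x − 15) ÷ lead(D) = 9x⁶ ÷ −x = −9x⁵. Subtract (−9x⁵)·D = 9x⁶ − 72x⁵. Remainder: 5x⁵ − 31x⁴ − 72x³ + 6x² − 45x − 15.
Step 3: lead(5x⁵ − 31x⁴ − 72x³ + 6x² − 45x − 15) ÷ lead(D) = 5x⁵ ÷ −x = −5x⁴. Subtract (−5x⁴)·D = 5x⁵ − 40x⁴. Remainder: 9x⁴ − 72x³ + 6x² − 45x − 15.
Step 4: lead(9x⁴ − 72x³ + 6x² − 45x − 15) ÷ lead(D) = 9x⁴ ÷ −x = −9x³. Subtract (−9x³)·D = 9x⁴ − 72x³. Remainder: 6x² − 45x − 15.
Step 5: lead(6x² − 45x − 15) ÷ lead(D) = 6x² ÷ −x = −6x. Subtract (−6x)·D = 6x² − 48x. Remainder: 3x − 15.
Step 6: lead(3x − 15) ÷ lead(D) = 3x ÷ −x = −3. Subtract (−3)·D = 3x − 24. Remainder: 9.

R(x) = 9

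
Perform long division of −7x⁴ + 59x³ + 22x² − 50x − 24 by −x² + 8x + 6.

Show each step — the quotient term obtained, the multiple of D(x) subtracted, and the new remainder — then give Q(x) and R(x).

Step 1: lead(−7x⁴ + 59x³ + 22x² − 50x − 24) ÷ lead(D) = −7x⁴ ÷ −x² = 7x². Subtract (7x²)·D = −7x⁴ + 56x³ + 42x². Remainder: 3x³ − 20x² − 50x − 24.
Step 2: lead(3x³ − 20x² − 50x − 24) ÷ lead(D) = 3x³ ÷ −x² = −3x. Subtract (−3x)·D = 3x³ − 24x² − 18x. Remainder: 4x² − 32x − 24.
Step 3: lead(4x² − 32x − 24) ÷ lead(D) = 4x² ÷ −x² = −4. Subtract (−4)·D = 4x² − 32x − 24. Remainder: 0.

Q(x) = 7x² − 3x − 4; R(x) = 0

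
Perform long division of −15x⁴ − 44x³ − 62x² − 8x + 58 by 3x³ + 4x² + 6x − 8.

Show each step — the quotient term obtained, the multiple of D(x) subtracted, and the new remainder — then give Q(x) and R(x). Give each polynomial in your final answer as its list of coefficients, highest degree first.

Q = [-5, -8]; R = [-6]

Step 1: lead(−15x⁴ − 44x³ − 62x² − 8x + 58) ÷ lead(D) = −15x⁴ ÷ 3x³ = −5x. Subtract (−5x)·D = −15x⁴ − 20x³ − 30x² + 40x. Remainder: −24x³ − 32x² − 48x + 58.
Step 2: lead(−24x³ − 32x² − 48x + 58) ÷ lead(D) = −24x³ ÷ 3x³ = −8. Subtract (−8)·D = −24x³ − 32x² − 48x + 64. Remainder: −6.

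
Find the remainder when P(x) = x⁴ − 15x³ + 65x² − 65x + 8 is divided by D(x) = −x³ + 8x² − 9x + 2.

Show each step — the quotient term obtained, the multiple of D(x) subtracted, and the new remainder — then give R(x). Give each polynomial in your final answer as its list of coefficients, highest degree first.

Step 1: lead(x⁴ − 15x³ + 65x² − 65x + 8) ÷ lead(D) = x⁴ ÷ −x³ = −x. Subtract (−x)·D = x⁴ − 8x³ + 9x² − 2x. Remainder: −7x³ + 56x² − 63x + 8.
Step 2: lead(−7x³ + 56x² − 63x + 8) ÷ lead(D) = −7x³ ÷ −x³ = 7. Subtract (7)·D = −7x³ + 56x² − 63x + 14. Remainder: −6.

R = [-6]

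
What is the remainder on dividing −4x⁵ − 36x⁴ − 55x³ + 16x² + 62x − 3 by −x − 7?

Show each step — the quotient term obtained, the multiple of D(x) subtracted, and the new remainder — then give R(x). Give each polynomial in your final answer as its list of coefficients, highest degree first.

Step 1: lead(−4x⁵ − 36x⁴ − 55x³ + 16x² + 62x − 3) ÷ lead(D) = −4x⁵ ÷ −x = 4x⁴. Subtract (4x⁴)·D = −4x⁵ − 28x⁴. Remainder: −8x⁴ − 55x³ + 16x² + 62x − 3.
Step 2: lead(−8x⁴ − 55x³ + 16x² + 62x − 3) ÷ lead(D) = −8x⁴ ÷ −x = 8x³. Subtract (8x³)·D = −8x⁴ − 56x³. Remainder: x³ + 16x² + 62x − 3.
Step 3: lead(x³ + 16x² + 62x − 3) ÷ lead(D) = x³ ÷ −x = −x². Subtract (−x²)·D = x³ + 7x². Remainder: 9x² + 62x − 3.
Step 4: lead(9x² + 62x − 3) ÷ lead(D) = 9x² ÷ −x = −9x. Subtract (−9x)·D = 9x² + 63x. Remainder: −x − 3.
Step 5: lead(−x − 3) ÷ lead(D) = −x ÷ −x = 1. Subtract (1)·D = −x − 7. Remainder: 4.

R = [4]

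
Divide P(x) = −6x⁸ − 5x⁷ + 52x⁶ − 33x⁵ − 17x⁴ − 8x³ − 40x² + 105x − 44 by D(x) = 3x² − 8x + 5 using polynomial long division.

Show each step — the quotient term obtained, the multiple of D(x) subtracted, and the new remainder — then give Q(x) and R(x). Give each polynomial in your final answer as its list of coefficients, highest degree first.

Step 1: lead(−6x⁸ − 5x⁷ + 52x⁶ − 33x⁵ − 17x⁴ − 8x³ − 40x² + 105x − 44) ÷ lead(D) = −6x⁸ ÷ 3x² = −2x⁶. Subtract (−2x⁶)·D = −6x⁸ + 16x⁷ − 10x⁶. Remainder: −21x⁷ + 62x⁶ − 33x⁵ − 17x⁴ − 8x³ − 40x² + 105x − 44.
Step 2: lead(−21x⁷ + 62x⁶ − 33x⁵ − 17x⁴ − 8x³ − 40x² + 105x − 44) ÷ lead(D) = −21x⁷ ÷ 3x² = −7x⁵. Subtract (−7x⁵)·D = −21x⁷ + 56x⁶ − 35x⁵. Remainder: 6x⁶ + 2x⁵ − 17x⁴ − 8x³ − 40x² + 105x − 44.
Step 3: lead(6x⁶ + 2x⁵ − 17x⁴ − 8x³ − 40x² + 105x − 44) ÷ lead(D) = 6x⁶ ÷ 3x² = 2x⁴. Subtract (2x⁴)·D = 6x⁶ − 16x⁵ + 10x⁴. Remainder: 18x⁵ − 27x⁴ − 8x³ − 40x² + 105x − 44.
Step 4: lead(18x⁵ − 27x⁴ − 8x³ − 40x² + 105x − 44) ÷ lead(D) = 18x⁵ ÷ 3x² = 6x³. Subtract (6x³)·D = 18x⁵ − 48x⁴ + 30x³. Remainder: 21x⁴ − 38x³ − 40x² + 105x − 44.
Step 5: lead(21x⁴ − 38x³ − 40x² + 105x − 44) ÷ lead(D) = 21x⁴ ÷ 3x² = 7x². Subtract (7x²)·D = 21x⁴ − 56x³ + 35x². Remainder: 18x³ − 75x² + 105x − 44.
Step 6: lead(18x³ − 75x² + 105x − 44) ÷ lead(D) = 18x³ ÷ 3x² = 6x. Subtract (6x)·D = 18x³ − 48x² + 30x. Remainder: −27x² + 75x − 44.
Step 7: lead(−27x² + 75x − 44) ÷ lead(D) = −27x² ÷ 3x² = −9. Subtract (−9)·D = −27x² + 72x − 45. Remainder: 3x + 1.

Q = [-2, -7, 2, 6, 7, 6, -9]; R = [3, 1]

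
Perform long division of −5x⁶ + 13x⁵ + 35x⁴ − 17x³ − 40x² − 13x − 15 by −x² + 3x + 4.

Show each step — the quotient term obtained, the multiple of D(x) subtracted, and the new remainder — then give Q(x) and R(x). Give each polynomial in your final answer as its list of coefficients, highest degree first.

Q = [5, 2, -9, -2, -2]; R = [1, -7]

Step 1: lead(−5x⁶ + 13x⁵ + 35x⁴ − 17x³ − 40x² − 13x − 15) ÷ lead(D) = −5x⁶ ÷ −x² = 5x⁴. Subtract (5x⁴)·D = −5x⁶ + 15x⁵ + 20x⁴. Remainder: −2x⁵ + 15x⁴ − 17x³ − 40x² − 13x − 15.
Step 2: lead(−2x⁵ + 15x⁴ − 17x³ − 40x² − 13x − 15) ÷ lead(D) = −2x⁵ ÷ −x² = 2x³. Subtract (2x³)·D = −2x⁵ + 6x⁴ + 8x³. Remainder: 9x⁴ − 25x³ − 40x² − 13x − 15.
Step 3: lead(9x⁴ − 25x³ − 40x² − 13x − 15) ÷ lead(D) = 9x⁴ ÷ −x² = −9x². Subtract (−9x²)·D = 9x⁴ − 27x³ − 36x². Remainder: 2x³ − 4x² − 13x − 15.
Step 4: lead(2x³ − 4x² − 13x − 15) ÷ lead(D) = 2x³ ÷ −x² = −2x. Subtract (−2x)·D = 2x³ − 6x² − 8x. Remainder: 2x² − 5x − 15.
Step 5: lead(2x² − 5x − 15) ÷ lead(D) = 2x² ÷ −x² = −2. Subtract (−2)·D = 2x² − 6x − 8. Remainder: x − 7.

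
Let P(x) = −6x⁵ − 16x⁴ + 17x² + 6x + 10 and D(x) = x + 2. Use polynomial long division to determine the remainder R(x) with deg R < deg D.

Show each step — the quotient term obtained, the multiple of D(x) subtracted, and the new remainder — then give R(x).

Step 1: lead(−6x⁵ − 16x⁴ + 17x² + 6x + 10) ÷ lead(D) = −6x⁵ ÷ x = −6x⁴. Subtract (−6x⁴)·D = −6x⁵ − 12x⁴. Remainder: −4x⁴ + 17x² + 6x + 10.
Step 2: lead(−4x⁴ + 17x² + 6x + 10) ÷ lead(D) = −4x⁴ ÷ x = −4x³. Subtract (−4x³)·D = −4x⁴ − 8x³. Remainder: 8x³ + 17x² + 6x + 10.
Step 3: lead(8x³ + 17x² + 6x + 10) ÷ lead(D) = 8x³ ÷ x = 8x². Subtract (8x²)·D = 8x³ + 16x². Remainder: x² + 6x + 10.
Step 4: lead(x² + 6x + 10) ÷ lead(D) = x² ÷ x = x. Subtract (x)·D = x² + 2x. Remainder: 4x + 10.
Step 5: lead(4x + 10) ÷ lead(D) = 4x ÷ x = 4. Subtract (4)·D = 4x + 8. Remainder: 2.

R(x) = 2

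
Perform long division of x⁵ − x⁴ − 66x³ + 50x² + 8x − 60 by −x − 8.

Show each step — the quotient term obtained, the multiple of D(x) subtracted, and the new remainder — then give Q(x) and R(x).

Step 1: lead(x⁵ − x⁴ − 66x³ + 50x² + 8x − 60) ÷ lead(D) = x⁵ ÷ −x = −x⁴. Subtract (−x⁴)·D = x⁵ + 8x⁴. Remainder: −9x⁴ − 66x³ + 50x² + 8x − 60.
Step 2: lead(−9x⁴ − 66x³ + 50x² + 8x − 60) ÷ lead(D) = −9x⁴ ÷ −x = 9x³. Subtract (9x³)·D = −9x⁴ − 72x³. Remainder: 6x³ + 50x² + 8x − 60.
Step 3: lead(6x³ + 50x² + 8x − 60) ÷ lead(D) = 6x³ ÷ −x = −6x². Subtract (−6x²)·D = 6x³ + 48x². Remainder: 2x² + 8x − 60.
Step 4: lead(2x² + 8x − 60) ÷ lead(D) = 2x² ÷ −x = −2x. Subtract (−2x)·D = 2x² + 16x. Remainder: −8x − 60.
Step 5: lead(−8x − 60) ÷ lead(D) = −8x ÷ −x = 8. Subtract (8)·D = −8x − 64. Remainder: 4.

Q(x) = −x⁴ + 9x³ − 6x² − 2x + 8; R(x) = 4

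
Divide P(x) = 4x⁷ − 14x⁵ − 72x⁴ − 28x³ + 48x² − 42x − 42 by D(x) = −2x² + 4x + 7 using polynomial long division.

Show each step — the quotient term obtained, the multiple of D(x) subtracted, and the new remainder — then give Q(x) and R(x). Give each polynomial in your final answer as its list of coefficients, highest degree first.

Q = [-2, -4, -8, 6, -2, -7]; R = [7]

Step 1: lead(4x⁷ − 14x⁵ − 72x⁴ − 28x³ + 48x² − 42x − 42) ÷ lead(D) = 4x⁷ ÷ −2x² = −2x⁵. Subtract (−2x⁵)·D = 4x⁷ − 8x⁶ − 14x⁵. Remainder: 8x⁶ − 72x⁴ − 28x³ + 48x² − 42x − 42.
Step 2: lead(8x⁶ − 72x⁴ − 28x³ + 48x² − 42x − 42) ÷ lead(D) = 8x⁶ ÷ −2x² = −4x⁴. Subtract (−4x⁴)·D = 8x⁶ − 16x⁵ − 28x⁴. Remainder: 16x⁵ − 44x⁴ − 28x³ + 48x² − 42x − 42.
Step 3: lead(16x⁵ − 44x⁴ − 28x³ + 48x² − 42x − 42) ÷ lead(D) = 16x⁵ ÷ −2x² = −8x³. Subtract (−8x³)·D = 16x⁵ − 32x⁴ − 56x³. Remainder: −12x⁴ + 28x³ + 48x² − 42x − 42.
Step 4: lead(−12x⁴ + 28x³ + 48x² − 42x − 42) ÷ lead(D) = −12x⁴ ÷ −2x² = 6x². Subtract (6x²)·D = −12x⁴ + 24x³ + 42x². Remainder: 4x³ + 6x² − 42x − 42.
Step 5: lead(4x³ + 6x² − 42x − 42) ÷ lead(D) = 4x³ ÷ −2x² = −2x. Subtract (−2x)·D = 4x³ − 8x² − 14x. Remainder: 14x² − 28x − 42.
Step 6: lead(14x² − 28x − 42) ÷ lead(D) = 14x² ÷ −2x² = −7. Subtract (−7)·D = 14x² − 28x − 49. Remainder: 7.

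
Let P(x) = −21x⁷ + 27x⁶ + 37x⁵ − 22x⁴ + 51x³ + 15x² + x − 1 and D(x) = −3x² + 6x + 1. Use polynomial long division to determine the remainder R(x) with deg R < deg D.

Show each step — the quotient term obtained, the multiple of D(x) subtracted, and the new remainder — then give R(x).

R(x) = −1

Step 1: lead(−21x⁷ + 27x⁶ + 37x⁵ − 22x⁴ + 51x³ + 15x² + x − 1) ÷ lead(D) = −21x⁷ ÷ −3x² = 7x⁵. Subtract (7x⁵)·D = −21x⁷ + 42x⁶ + 7x⁵. Remainder: −15x⁶ + 30x⁵ − 22x⁴ + 51x³ + 15x² + x − 1.
Step 2: lead(−15x⁶ + 30x⁵ − 22x⁴ + 51x³ + 15x² + x − 1) ÷ lead(D) = −15x⁶ ÷ −3x² = 5x⁴. Subtract (5x⁴)·D = −15x⁶ + 30x⁵ + 5x⁴. Remainder: −27x⁴ + 51x³ + 15x² + x − 1.
Step 3: lead(−27x⁴ + 51x³ + 15x² + x − 1) ÷ lead(D) = −27x⁴ ÷ −3x² = 9x². Subtract (9x²)·D = −27x⁴ + 54x³ + 9x². Remainder: −3x³ + 6x² + x − 1.
Step 4: lead(−3x³ + 6x² + x − 1) ÷ lead(D) = −3x³ ÷ −3x² = x. Subtract (x)·D = −3x³ + 6x² + x. Remainder: −1.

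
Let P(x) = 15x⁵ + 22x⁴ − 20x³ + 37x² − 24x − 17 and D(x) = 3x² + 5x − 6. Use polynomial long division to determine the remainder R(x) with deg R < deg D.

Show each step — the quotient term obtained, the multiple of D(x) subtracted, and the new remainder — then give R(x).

R(x) = −4x − 5

Step 1: lead(15x⁵ + 22x⁴ − 20x³ + 37x² − 24x − 17) ÷ lead(D) = 15x⁵ ÷ 3x² = 5x³. Subtract (5x³)·D = 15x⁵ + 25x⁴ − 30x³. Remainder: −3x⁴ + 10x³ + 37x² − 24x − 17.
Step 2: lead(−3x⁴ + 10x³ + 37x² − 24x − 17) ÷ lead(D) = −3x⁴ ÷ 3x² = −x². Subtract (−x²)·D = −3x⁴ − 5x³ + 6x². Remainder: 15x³ + 31x² − 24x − 17.
Step 3: lead(15x³ + 31x² − 24x − 17) ÷ lead(D) = 15x³ ÷ 3x² = 5x. Subtract (5x)·D = 15x³ + 25x² − 30x. Remainder: 6x² + 6x − 17.
Step 4: lead(6x² + 6x − 17) ÷ lead(D) = 6x² ÷ 3x² = 2. Subtract (2)·D = 6x² + 10x − 12. Remainder: −4x − 5.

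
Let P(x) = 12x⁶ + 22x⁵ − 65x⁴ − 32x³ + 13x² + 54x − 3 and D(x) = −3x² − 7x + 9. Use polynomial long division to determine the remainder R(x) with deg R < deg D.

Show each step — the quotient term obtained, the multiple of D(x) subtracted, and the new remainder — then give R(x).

Step 1: lead(12x⁶ + 22x⁵ − 65x⁴ − 32x³ + 13x² + 54x − 3) ÷ lead(D) = 12x⁶ ÷ −3x² = −4x⁴. Subtract (−4x⁴)·D = 12x⁶ + 28x⁵ − 36x⁴. Remainder: −6x⁵ − 29x⁴ − 32x³ + 13x² + 54x − 3.
Step 2: lead(−6x⁵ − 29x⁴ − 32x³ + 13x² + 54x − 3) ÷ lead(D) = −6x⁵ ÷ −3x² = 2x³. Subtract (2x³)·D = −6x⁵ − 14x⁴ + 18x³. Remainder: −15x⁴ − 50x³ + 13x² + 54x − 3.
Step 3: lead(−15x⁴ − 50x³ + 13x² + 54x − 3) ÷ lead(D) = −15x⁴ ÷ −3x² = 5x². Subtract (5x²)·D = −15x⁴ − 35x³ + 45x². Remainder: −15x³ − 32x² + 54x − 3.
Step 4: lead(−15x³ − 32x² + 54x − 3) ÷ lead(D) = −15x³ ÷ −3x² = 5x. Subtract (5x)·D = −15x³ − 35x² + 45x. Remainder: 3x² + 9x − 3.
Step 5: lead(3x² + 9x − 3) ÷ lead(D) = 3x² ÷ −3x² = −1. Subtract (−1)·D = 3x² + 7x − 9. Remainder: 2x + 6.

R(x) = 2x + 6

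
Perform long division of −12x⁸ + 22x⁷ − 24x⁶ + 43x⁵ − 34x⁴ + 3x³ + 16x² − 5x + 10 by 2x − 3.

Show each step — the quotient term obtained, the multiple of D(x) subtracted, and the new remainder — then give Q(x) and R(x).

Q(x) = −6x⁷ + 2x⁶ − 9x⁵ + 8x⁴ − 5x³ − 6x² − x − 4; R(x) = −2

Step 1: lead(−12x⁸ + 22x⁷ − 24x⁶ + 43x⁵ − 34x⁴ + 3x³ + 16x² − 5x + 10) ÷ lead(D) = −12x⁸ ÷ 2x = −6x⁷. Subtract (−6x⁷)·D = −12x⁸ + 18x⁷. Remainder: 4x⁷ − 24x⁶ + 43x⁵ − 34x⁴ + 3x³ + 16x² − 5x + 10.
Step 2: lead(4x⁷ − 24x⁶ + 43x⁵ − 34x⁴ + 3x³ + 16x² − 5x + 10) ÷ lead(D) = 4x⁷ ÷ 2x = 2x⁶. Subtract (2x⁶)·D = 4x⁷ − 6x⁶. Remainder: −18x⁶ + 43x⁵ − 34x⁴ + 3x³ + 16x² − 5x + 10.
Step 3: lead(−18x⁶ + 43x⁵ − 34x⁴ + 3x³ + 16x² − 5x + 10) ÷ lead(D) = −18x⁶ ÷ 2x = −9x⁵. Subtract (−9x⁵)·D = −18x⁶ + 27x⁵. Remainder: 16x⁵ − 34x⁴ + 3x³ + 16x² − 5x + 10.
Step 4: lead(16x⁵ − 34x⁴ + 3x³ + 16x² − 5x + 10) ÷ lead(D) = 16x⁵ ÷ 2x = 8x⁴. Subtract (8x⁴)·D = 16x⁵ − 24x⁴. Remainder: −10x⁴ + 3x³ + 16x² − 5x + 10.
Step 5: lead(−10x⁴ + 3x³ + 16x² − 5x + 10) ÷ lead(D) = −10x⁴ ÷ 2x = −5x³. Subtract (−5x³)·D = −10x⁴ + 15x³. Remainder: −12x³ + 16x² − 5x + 10.
Step 6: lead(−12x³ + 16x² − 5x + 10) ÷ lead(D) = −12x³ ÷ 2x = −6x². Subtract (−6x²)·D = −12x³ + 18x². Remainder: −2x² − 5x + 10.
Step 7: lead(−2x² − 5x + 10) ÷ lead(D) = −2x² ÷ 2x = −x. Subtract (−x)·D = −2x² + 3x. Remainder: −8x + 10.
Step 8: lead(−8x + 10) ÷ lead(D) = −8x ÷ 2x = −4. Subtract (−4)·D = −8x + 12. Remainder: −2.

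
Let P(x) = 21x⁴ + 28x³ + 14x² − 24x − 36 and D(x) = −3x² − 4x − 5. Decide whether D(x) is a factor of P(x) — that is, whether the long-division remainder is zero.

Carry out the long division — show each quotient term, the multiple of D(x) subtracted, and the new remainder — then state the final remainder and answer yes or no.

R(x) = 4x − 1, so D(x) is not a factor of P(x). no

Step 1: lead(21x⁴ + 28x³ + 14x² − 24x − 36) ÷ lead(D) = 21x⁴ ÷ −3x² = −7x². Subtract (−7x²)·D = 21x⁴ + 28x³ + 35x². Remainder: −21x² − 24x − 36.
Step 2: lead(−21x² − 24x − 36) ÷ lead(D) = −21x² ÷ −3x² = 7. Subtract (7)·D = −21x² − 28x − 35. Remainder: 4x − 1.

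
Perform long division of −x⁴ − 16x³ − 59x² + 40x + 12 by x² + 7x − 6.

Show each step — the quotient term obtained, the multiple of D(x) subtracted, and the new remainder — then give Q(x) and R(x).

Q(x) = −x² − 9x − 2; R(x) = 0

Step 1: lead(−x⁴ − 16x³ − 59x² + 40x + 12) ÷ lead(D) = −x⁴ ÷ x² = −x². Subtract (−x²)·D = −x⁴ − 7x³ + 6x². Remainder: −9x³ − 65x² + 40x + 12.
Step 2: lead(−9x³ − 65x² + 40x + 12) ÷ lead(D) = −9x³ ÷ x² = −9x. Subtract (−9x)·D = −9x³ − 63x² + 54x. Remainder: −2x² − 14x + 12.
Step 3: lead(−2x² − 14x + 12) ÷ lead(D) = −2x² ÷ x² = −2. Subtract (−2)·D = −2x² − 14x + 12. Remainder: 0.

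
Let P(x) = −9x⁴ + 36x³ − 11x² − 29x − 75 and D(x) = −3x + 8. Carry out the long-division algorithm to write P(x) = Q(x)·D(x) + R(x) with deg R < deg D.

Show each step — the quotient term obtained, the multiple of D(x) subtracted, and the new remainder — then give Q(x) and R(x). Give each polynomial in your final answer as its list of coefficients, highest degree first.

Step 1: lead(−9x⁴ + 36x³ − 11x² − 29x − 75) ÷ lead(D) = −9x⁴ ÷ −3x = 3x³. Subtract (3x³)·D = −9x⁴ + 24x³. Remainder: 12x³ − 11x² − 29x − 75.
Step 2: lead(12x³ − 11x² − 29x − 75) ÷ lead(D) = 12x³ ÷ −3x = −4x². Subtract (−4x²)·D = 12x³ − 32x². Remainder: 21x² − 29x − 75.
Step 3: lead(21x² − 29x − 75) ÷ lead(D) = 21x² ÷ −3x = −7x. Subtract (−7x)·D = 21x² − 56x. Remainder: 27x − 75.
Step 4: lead(27x − 75) ÷ lead(D) = 27x ÷ −3x = −9. Subtract (−9)·D = 27x − 72. Remainder: −3.

Q = [3, -4, -7, -9]; R = [-3]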